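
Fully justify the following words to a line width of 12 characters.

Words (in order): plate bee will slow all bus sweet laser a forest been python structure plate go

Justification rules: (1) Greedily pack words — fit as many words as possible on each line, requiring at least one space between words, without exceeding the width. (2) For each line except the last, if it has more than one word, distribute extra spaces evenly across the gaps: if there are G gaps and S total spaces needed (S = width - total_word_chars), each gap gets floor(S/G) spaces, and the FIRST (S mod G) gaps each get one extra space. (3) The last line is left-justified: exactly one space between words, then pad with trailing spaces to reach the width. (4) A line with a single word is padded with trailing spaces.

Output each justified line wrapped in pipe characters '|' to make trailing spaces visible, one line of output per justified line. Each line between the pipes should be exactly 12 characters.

Answer: |plate    bee|
|will    slow|
|all      bus|
|sweet  laser|
|a     forest|
|been  python|
|structure   |
|plate go    |

Derivation:
Line 1: ['plate', 'bee'] (min_width=9, slack=3)
Line 2: ['will', 'slow'] (min_width=9, slack=3)
Line 3: ['all', 'bus'] (min_width=7, slack=5)
Line 4: ['sweet', 'laser'] (min_width=11, slack=1)
Line 5: ['a', 'forest'] (min_width=8, slack=4)
Line 6: ['been', 'python'] (min_width=11, slack=1)
Line 7: ['structure'] (min_width=9, slack=3)
Line 8: ['plate', 'go'] (min_width=8, slack=4)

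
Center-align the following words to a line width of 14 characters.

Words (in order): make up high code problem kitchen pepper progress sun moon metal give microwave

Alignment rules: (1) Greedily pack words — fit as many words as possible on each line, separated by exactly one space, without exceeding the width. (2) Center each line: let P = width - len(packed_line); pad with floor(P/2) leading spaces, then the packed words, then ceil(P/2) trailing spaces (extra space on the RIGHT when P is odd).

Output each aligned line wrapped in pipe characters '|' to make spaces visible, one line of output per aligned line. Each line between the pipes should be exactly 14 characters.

Answer: | make up high |
| code problem |
|kitchen pepper|
| progress sun |
|  moon metal  |
|give microwave|

Derivation:
Line 1: ['make', 'up', 'high'] (min_width=12, slack=2)
Line 2: ['code', 'problem'] (min_width=12, slack=2)
Line 3: ['kitchen', 'pepper'] (min_width=14, slack=0)
Line 4: ['progress', 'sun'] (min_width=12, slack=2)
Line 5: ['moon', 'metal'] (min_width=10, slack=4)
Line 6: ['give', 'microwave'] (min_width=14, slack=0)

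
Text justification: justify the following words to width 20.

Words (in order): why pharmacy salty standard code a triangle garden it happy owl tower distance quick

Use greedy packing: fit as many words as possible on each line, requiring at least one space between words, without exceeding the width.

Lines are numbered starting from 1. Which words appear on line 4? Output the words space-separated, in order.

Answer: happy owl tower

Derivation:
Line 1: ['why', 'pharmacy', 'salty'] (min_width=18, slack=2)
Line 2: ['standard', 'code', 'a'] (min_width=15, slack=5)
Line 3: ['triangle', 'garden', 'it'] (min_width=18, slack=2)
Line 4: ['happy', 'owl', 'tower'] (min_width=15, slack=5)
Line 5: ['distance', 'quick'] (min_width=14, slack=6)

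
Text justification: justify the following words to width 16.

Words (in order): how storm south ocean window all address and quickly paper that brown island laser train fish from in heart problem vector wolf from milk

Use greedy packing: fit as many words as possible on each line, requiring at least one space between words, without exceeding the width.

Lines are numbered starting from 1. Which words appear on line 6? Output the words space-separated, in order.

Answer: island laser

Derivation:
Line 1: ['how', 'storm', 'south'] (min_width=15, slack=1)
Line 2: ['ocean', 'window', 'all'] (min_width=16, slack=0)
Line 3: ['address', 'and'] (min_width=11, slack=5)
Line 4: ['quickly', 'paper'] (min_width=13, slack=3)
Line 5: ['that', 'brown'] (min_width=10, slack=6)
Line 6: ['island', 'laser'] (min_width=12, slack=4)
Line 7: ['train', 'fish', 'from'] (min_width=15, slack=1)
Line 8: ['in', 'heart', 'problem'] (min_width=16, slack=0)
Line 9: ['vector', 'wolf', 'from'] (min_width=16, slack=0)
Line 10: ['milk'] (min_width=4, slack=12)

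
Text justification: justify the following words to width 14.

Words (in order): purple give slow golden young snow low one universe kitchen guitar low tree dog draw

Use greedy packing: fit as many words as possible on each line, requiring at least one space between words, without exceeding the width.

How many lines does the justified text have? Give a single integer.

Line 1: ['purple', 'give'] (min_width=11, slack=3)
Line 2: ['slow', 'golden'] (min_width=11, slack=3)
Line 3: ['young', 'snow', 'low'] (min_width=14, slack=0)
Line 4: ['one', 'universe'] (min_width=12, slack=2)
Line 5: ['kitchen', 'guitar'] (min_width=14, slack=0)
Line 6: ['low', 'tree', 'dog'] (min_width=12, slack=2)
Line 7: ['draw'] (min_width=4, slack=10)
Total lines: 7

Answer: 7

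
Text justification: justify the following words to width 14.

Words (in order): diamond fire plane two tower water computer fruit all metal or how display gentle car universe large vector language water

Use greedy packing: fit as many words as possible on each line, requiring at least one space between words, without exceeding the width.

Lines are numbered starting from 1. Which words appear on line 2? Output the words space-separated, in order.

Answer: plane two

Derivation:
Line 1: ['diamond', 'fire'] (min_width=12, slack=2)
Line 2: ['plane', 'two'] (min_width=9, slack=5)
Line 3: ['tower', 'water'] (min_width=11, slack=3)
Line 4: ['computer', 'fruit'] (min_width=14, slack=0)
Line 5: ['all', 'metal', 'or'] (min_width=12, slack=2)
Line 6: ['how', 'display'] (min_width=11, slack=3)
Line 7: ['gentle', 'car'] (min_width=10, slack=4)
Line 8: ['universe', 'large'] (min_width=14, slack=0)
Line 9: ['vector'] (min_width=6, slack=8)
Line 10: ['language', 'water'] (min_width=14, slack=0)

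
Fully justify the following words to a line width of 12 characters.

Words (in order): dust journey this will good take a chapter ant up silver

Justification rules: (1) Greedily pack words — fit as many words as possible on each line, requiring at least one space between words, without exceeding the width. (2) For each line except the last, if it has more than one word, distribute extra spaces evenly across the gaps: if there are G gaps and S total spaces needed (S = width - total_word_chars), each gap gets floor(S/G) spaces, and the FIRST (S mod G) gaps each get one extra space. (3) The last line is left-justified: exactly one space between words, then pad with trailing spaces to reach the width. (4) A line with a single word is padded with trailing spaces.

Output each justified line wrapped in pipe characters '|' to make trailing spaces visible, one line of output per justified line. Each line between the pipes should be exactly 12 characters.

Answer: |dust journey|
|this    will|
|good  take a|
|chapter  ant|
|up silver   |

Derivation:
Line 1: ['dust', 'journey'] (min_width=12, slack=0)
Line 2: ['this', 'will'] (min_width=9, slack=3)
Line 3: ['good', 'take', 'a'] (min_width=11, slack=1)
Line 4: ['chapter', 'ant'] (min_width=11, slack=1)
Line 5: ['up', 'silver'] (min_width=9, slack=3)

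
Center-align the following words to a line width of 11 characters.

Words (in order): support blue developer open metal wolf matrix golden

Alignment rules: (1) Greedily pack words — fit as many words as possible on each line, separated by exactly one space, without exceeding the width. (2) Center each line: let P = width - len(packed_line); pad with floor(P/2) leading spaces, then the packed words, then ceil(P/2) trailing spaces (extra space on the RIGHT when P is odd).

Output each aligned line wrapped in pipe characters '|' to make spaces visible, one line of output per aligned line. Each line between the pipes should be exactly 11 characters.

Line 1: ['support'] (min_width=7, slack=4)
Line 2: ['blue'] (min_width=4, slack=7)
Line 3: ['developer'] (min_width=9, slack=2)
Line 4: ['open', 'metal'] (min_width=10, slack=1)
Line 5: ['wolf', 'matrix'] (min_width=11, slack=0)
Line 6: ['golden'] (min_width=6, slack=5)

Answer: |  support  |
|   blue    |
| developer |
|open metal |
|wolf matrix|
|  golden   |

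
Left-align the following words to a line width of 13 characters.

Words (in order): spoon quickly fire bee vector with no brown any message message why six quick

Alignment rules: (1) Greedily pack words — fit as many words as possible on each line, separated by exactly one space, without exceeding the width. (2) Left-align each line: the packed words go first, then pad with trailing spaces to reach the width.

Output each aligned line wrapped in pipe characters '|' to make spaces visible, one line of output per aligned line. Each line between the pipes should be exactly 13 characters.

Answer: |spoon quickly|
|fire bee     |
|vector with  |
|no brown any |
|message      |
|message why  |
|six quick    |

Derivation:
Line 1: ['spoon', 'quickly'] (min_width=13, slack=0)
Line 2: ['fire', 'bee'] (min_width=8, slack=5)
Line 3: ['vector', 'with'] (min_width=11, slack=2)
Line 4: ['no', 'brown', 'any'] (min_width=12, slack=1)
Line 5: ['message'] (min_width=7, slack=6)
Line 6: ['message', 'why'] (min_width=11, slack=2)
Line 7: ['six', 'quick'] (min_width=9, slack=4)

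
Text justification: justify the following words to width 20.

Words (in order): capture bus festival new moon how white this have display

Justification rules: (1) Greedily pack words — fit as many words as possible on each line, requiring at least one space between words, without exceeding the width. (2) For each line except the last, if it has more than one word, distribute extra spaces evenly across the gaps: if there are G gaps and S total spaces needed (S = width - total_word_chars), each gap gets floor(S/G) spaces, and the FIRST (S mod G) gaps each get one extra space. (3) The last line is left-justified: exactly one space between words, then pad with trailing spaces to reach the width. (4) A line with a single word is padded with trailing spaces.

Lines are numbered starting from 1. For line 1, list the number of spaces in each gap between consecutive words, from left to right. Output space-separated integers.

Line 1: ['capture', 'bus', 'festival'] (min_width=20, slack=0)
Line 2: ['new', 'moon', 'how', 'white'] (min_width=18, slack=2)
Line 3: ['this', 'have', 'display'] (min_width=17, slack=3)

Answer: 1 1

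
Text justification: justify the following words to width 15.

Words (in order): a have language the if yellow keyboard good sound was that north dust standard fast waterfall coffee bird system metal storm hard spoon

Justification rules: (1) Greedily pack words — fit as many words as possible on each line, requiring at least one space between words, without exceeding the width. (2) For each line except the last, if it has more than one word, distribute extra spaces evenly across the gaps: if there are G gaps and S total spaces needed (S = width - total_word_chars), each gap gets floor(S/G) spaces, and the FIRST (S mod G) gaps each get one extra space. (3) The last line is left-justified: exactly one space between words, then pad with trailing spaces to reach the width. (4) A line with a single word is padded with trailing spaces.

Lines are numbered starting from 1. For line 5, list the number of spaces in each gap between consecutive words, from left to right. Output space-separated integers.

Answer: 6

Derivation:
Line 1: ['a', 'have', 'language'] (min_width=15, slack=0)
Line 2: ['the', 'if', 'yellow'] (min_width=13, slack=2)
Line 3: ['keyboard', 'good'] (min_width=13, slack=2)
Line 4: ['sound', 'was', 'that'] (min_width=14, slack=1)
Line 5: ['north', 'dust'] (min_width=10, slack=5)
Line 6: ['standard', 'fast'] (min_width=13, slack=2)
Line 7: ['waterfall'] (min_width=9, slack=6)
Line 8: ['coffee', 'bird'] (min_width=11, slack=4)
Line 9: ['system', 'metal'] (min_width=12, slack=3)
Line 10: ['storm', 'hard'] (min_width=10, slack=5)
Line 11: ['spoon'] (min_width=5, slack=10)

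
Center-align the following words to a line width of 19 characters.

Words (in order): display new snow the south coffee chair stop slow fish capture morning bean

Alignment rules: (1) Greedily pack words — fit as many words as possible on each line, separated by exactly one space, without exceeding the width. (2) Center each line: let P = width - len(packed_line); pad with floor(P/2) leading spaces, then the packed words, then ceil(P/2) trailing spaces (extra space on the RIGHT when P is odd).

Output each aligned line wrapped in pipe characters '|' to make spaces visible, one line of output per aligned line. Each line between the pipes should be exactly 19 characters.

Answer: | display new snow  |
| the south coffee  |
|  chair stop slow  |
|   fish capture    |
|   morning bean    |

Derivation:
Line 1: ['display', 'new', 'snow'] (min_width=16, slack=3)
Line 2: ['the', 'south', 'coffee'] (min_width=16, slack=3)
Line 3: ['chair', 'stop', 'slow'] (min_width=15, slack=4)
Line 4: ['fish', 'capture'] (min_width=12, slack=7)
Line 5: ['morning', 'bean'] (min_width=12, slack=7)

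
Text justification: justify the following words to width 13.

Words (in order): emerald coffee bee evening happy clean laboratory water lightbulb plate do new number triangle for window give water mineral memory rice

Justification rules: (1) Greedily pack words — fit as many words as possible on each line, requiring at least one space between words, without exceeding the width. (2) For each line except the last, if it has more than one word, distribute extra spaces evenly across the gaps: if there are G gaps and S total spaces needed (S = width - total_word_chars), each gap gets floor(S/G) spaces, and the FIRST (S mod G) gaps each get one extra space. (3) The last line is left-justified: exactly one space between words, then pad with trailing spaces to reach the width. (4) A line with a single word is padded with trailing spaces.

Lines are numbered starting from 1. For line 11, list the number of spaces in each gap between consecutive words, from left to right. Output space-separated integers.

Line 1: ['emerald'] (min_width=7, slack=6)
Line 2: ['coffee', 'bee'] (min_width=10, slack=3)
Line 3: ['evening', 'happy'] (min_width=13, slack=0)
Line 4: ['clean'] (min_width=5, slack=8)
Line 5: ['laboratory'] (min_width=10, slack=3)
Line 6: ['water'] (min_width=5, slack=8)
Line 7: ['lightbulb'] (min_width=9, slack=4)
Line 8: ['plate', 'do', 'new'] (min_width=12, slack=1)
Line 9: ['number'] (min_width=6, slack=7)
Line 10: ['triangle', 'for'] (min_width=12, slack=1)
Line 11: ['window', 'give'] (min_width=11, slack=2)
Line 12: ['water', 'mineral'] (min_width=13, slack=0)
Line 13: ['memory', 'rice'] (min_width=11, slack=2)

Answer: 3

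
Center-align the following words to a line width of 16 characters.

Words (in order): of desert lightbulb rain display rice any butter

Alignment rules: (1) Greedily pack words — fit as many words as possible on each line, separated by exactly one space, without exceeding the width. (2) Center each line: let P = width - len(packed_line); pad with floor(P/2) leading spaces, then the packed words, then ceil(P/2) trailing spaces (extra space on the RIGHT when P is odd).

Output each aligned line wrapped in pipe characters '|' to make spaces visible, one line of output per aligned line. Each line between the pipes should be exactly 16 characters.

Answer: |   of desert    |
| lightbulb rain |
|display rice any|
|     butter     |

Derivation:
Line 1: ['of', 'desert'] (min_width=9, slack=7)
Line 2: ['lightbulb', 'rain'] (min_width=14, slack=2)
Line 3: ['display', 'rice', 'any'] (min_width=16, slack=0)
Line 4: ['butter'] (min_width=6, slack=10)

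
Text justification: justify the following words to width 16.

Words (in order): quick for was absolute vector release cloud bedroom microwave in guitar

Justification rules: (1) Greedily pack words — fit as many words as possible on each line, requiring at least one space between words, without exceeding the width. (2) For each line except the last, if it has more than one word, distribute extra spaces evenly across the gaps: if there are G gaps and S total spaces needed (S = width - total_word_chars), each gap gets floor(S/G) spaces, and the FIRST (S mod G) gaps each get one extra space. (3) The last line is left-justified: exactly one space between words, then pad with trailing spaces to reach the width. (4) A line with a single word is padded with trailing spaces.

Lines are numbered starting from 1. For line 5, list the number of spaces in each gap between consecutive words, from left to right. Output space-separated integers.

Line 1: ['quick', 'for', 'was'] (min_width=13, slack=3)
Line 2: ['absolute', 'vector'] (min_width=15, slack=1)
Line 3: ['release', 'cloud'] (min_width=13, slack=3)
Line 4: ['bedroom'] (min_width=7, slack=9)
Line 5: ['microwave', 'in'] (min_width=12, slack=4)
Line 6: ['guitar'] (min_width=6, slack=10)

Answer: 5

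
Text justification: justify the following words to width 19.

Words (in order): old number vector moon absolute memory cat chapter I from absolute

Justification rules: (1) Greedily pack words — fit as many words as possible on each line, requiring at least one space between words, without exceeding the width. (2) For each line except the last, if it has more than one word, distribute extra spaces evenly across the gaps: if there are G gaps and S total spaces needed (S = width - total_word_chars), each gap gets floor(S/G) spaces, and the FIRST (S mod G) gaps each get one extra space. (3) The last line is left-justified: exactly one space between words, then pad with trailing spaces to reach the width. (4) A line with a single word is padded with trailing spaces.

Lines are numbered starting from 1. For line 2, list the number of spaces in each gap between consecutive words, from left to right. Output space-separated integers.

Line 1: ['old', 'number', 'vector'] (min_width=17, slack=2)
Line 2: ['moon', 'absolute'] (min_width=13, slack=6)
Line 3: ['memory', 'cat', 'chapter'] (min_width=18, slack=1)
Line 4: ['I', 'from', 'absolute'] (min_width=15, slack=4)

Answer: 7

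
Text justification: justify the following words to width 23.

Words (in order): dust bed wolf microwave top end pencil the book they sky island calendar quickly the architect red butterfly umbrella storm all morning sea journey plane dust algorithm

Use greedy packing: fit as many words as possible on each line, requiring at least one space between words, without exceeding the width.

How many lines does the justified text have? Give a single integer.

Line 1: ['dust', 'bed', 'wolf', 'microwave'] (min_width=23, slack=0)
Line 2: ['top', 'end', 'pencil', 'the', 'book'] (min_width=23, slack=0)
Line 3: ['they', 'sky', 'island'] (min_width=15, slack=8)
Line 4: ['calendar', 'quickly', 'the'] (min_width=20, slack=3)
Line 5: ['architect', 'red', 'butterfly'] (min_width=23, slack=0)
Line 6: ['umbrella', 'storm', 'all'] (min_width=18, slack=5)
Line 7: ['morning', 'sea', 'journey'] (min_width=19, slack=4)
Line 8: ['plane', 'dust', 'algorithm'] (min_width=20, slack=3)
Total lines: 8

Answer: 8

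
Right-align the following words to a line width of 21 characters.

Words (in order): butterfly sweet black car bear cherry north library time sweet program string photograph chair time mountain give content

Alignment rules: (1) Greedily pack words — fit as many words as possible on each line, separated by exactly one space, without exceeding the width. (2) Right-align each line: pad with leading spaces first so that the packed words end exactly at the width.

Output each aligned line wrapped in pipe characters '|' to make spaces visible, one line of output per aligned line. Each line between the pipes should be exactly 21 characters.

Answer: |butterfly sweet black|
|car bear cherry north|
|   library time sweet|
|       program string|
|photograph chair time|
|mountain give content|

Derivation:
Line 1: ['butterfly', 'sweet', 'black'] (min_width=21, slack=0)
Line 2: ['car', 'bear', 'cherry', 'north'] (min_width=21, slack=0)
Line 3: ['library', 'time', 'sweet'] (min_width=18, slack=3)
Line 4: ['program', 'string'] (min_width=14, slack=7)
Line 5: ['photograph', 'chair', 'time'] (min_width=21, slack=0)
Line 6: ['mountain', 'give', 'content'] (min_width=21, slack=0)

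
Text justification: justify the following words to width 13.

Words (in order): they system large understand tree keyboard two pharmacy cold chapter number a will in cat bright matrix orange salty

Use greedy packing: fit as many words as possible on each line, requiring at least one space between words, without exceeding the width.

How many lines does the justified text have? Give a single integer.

Line 1: ['they', 'system'] (min_width=11, slack=2)
Line 2: ['large'] (min_width=5, slack=8)
Line 3: ['understand'] (min_width=10, slack=3)
Line 4: ['tree', 'keyboard'] (min_width=13, slack=0)
Line 5: ['two', 'pharmacy'] (min_width=12, slack=1)
Line 6: ['cold', 'chapter'] (min_width=12, slack=1)
Line 7: ['number', 'a', 'will'] (min_width=13, slack=0)
Line 8: ['in', 'cat', 'bright'] (min_width=13, slack=0)
Line 9: ['matrix', 'orange'] (min_width=13, slack=0)
Line 10: ['salty'] (min_width=5, slack=8)
Total lines: 10

Answer: 10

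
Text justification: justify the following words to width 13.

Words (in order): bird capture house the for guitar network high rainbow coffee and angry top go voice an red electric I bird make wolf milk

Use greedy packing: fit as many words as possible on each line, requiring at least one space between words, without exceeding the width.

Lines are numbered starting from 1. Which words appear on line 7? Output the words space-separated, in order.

Answer: angry top go

Derivation:
Line 1: ['bird', 'capture'] (min_width=12, slack=1)
Line 2: ['house', 'the', 'for'] (min_width=13, slack=0)
Line 3: ['guitar'] (min_width=6, slack=7)
Line 4: ['network', 'high'] (min_width=12, slack=1)
Line 5: ['rainbow'] (min_width=7, slack=6)
Line 6: ['coffee', 'and'] (min_width=10, slack=3)
Line 7: ['angry', 'top', 'go'] (min_width=12, slack=1)
Line 8: ['voice', 'an', 'red'] (min_width=12, slack=1)
Line 9: ['electric', 'I'] (min_width=10, slack=3)
Line 10: ['bird', 'make'] (min_width=9, slack=4)
Line 11: ['wolf', 'milk'] (min_width=9, slack=4)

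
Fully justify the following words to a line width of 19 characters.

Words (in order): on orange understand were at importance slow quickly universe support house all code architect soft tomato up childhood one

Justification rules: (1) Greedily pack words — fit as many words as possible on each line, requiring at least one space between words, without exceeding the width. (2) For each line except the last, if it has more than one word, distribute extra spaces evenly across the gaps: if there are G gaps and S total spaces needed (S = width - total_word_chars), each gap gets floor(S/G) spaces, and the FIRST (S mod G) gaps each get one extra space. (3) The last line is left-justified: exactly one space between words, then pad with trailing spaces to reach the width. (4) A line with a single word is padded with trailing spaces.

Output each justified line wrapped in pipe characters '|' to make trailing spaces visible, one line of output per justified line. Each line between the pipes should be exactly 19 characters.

Line 1: ['on', 'orange'] (min_width=9, slack=10)
Line 2: ['understand', 'were', 'at'] (min_width=18, slack=1)
Line 3: ['importance', 'slow'] (min_width=15, slack=4)
Line 4: ['quickly', 'universe'] (min_width=16, slack=3)
Line 5: ['support', 'house', 'all'] (min_width=17, slack=2)
Line 6: ['code', 'architect', 'soft'] (min_width=19, slack=0)
Line 7: ['tomato', 'up', 'childhood'] (min_width=19, slack=0)
Line 8: ['one'] (min_width=3, slack=16)

Answer: |on           orange|
|understand  were at|
|importance     slow|
|quickly    universe|
|support  house  all|
|code architect soft|
|tomato up childhood|
|one                |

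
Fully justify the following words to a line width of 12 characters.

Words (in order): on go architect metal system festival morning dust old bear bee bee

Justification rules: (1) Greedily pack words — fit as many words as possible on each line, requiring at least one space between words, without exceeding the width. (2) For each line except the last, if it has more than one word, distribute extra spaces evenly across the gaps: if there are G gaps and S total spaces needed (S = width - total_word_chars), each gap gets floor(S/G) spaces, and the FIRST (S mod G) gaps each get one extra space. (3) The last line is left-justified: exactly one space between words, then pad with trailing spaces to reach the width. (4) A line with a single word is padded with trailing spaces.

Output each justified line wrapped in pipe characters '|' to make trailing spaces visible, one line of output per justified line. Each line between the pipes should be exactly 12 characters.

Line 1: ['on', 'go'] (min_width=5, slack=7)
Line 2: ['architect'] (min_width=9, slack=3)
Line 3: ['metal', 'system'] (min_width=12, slack=0)
Line 4: ['festival'] (min_width=8, slack=4)
Line 5: ['morning', 'dust'] (min_width=12, slack=0)
Line 6: ['old', 'bear', 'bee'] (min_width=12, slack=0)
Line 7: ['bee'] (min_width=3, slack=9)

Answer: |on        go|
|architect   |
|metal system|
|festival    |
|morning dust|
|old bear bee|
|bee         |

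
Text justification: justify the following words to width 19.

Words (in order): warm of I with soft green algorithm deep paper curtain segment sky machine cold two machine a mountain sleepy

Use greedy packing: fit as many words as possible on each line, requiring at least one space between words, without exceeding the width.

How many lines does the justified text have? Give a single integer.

Answer: 6

Derivation:
Line 1: ['warm', 'of', 'I', 'with', 'soft'] (min_width=19, slack=0)
Line 2: ['green', 'algorithm'] (min_width=15, slack=4)
Line 3: ['deep', 'paper', 'curtain'] (min_width=18, slack=1)
Line 4: ['segment', 'sky', 'machine'] (min_width=19, slack=0)
Line 5: ['cold', 'two', 'machine', 'a'] (min_width=18, slack=1)
Line 6: ['mountain', 'sleepy'] (min_width=15, slack=4)
Total lines: 6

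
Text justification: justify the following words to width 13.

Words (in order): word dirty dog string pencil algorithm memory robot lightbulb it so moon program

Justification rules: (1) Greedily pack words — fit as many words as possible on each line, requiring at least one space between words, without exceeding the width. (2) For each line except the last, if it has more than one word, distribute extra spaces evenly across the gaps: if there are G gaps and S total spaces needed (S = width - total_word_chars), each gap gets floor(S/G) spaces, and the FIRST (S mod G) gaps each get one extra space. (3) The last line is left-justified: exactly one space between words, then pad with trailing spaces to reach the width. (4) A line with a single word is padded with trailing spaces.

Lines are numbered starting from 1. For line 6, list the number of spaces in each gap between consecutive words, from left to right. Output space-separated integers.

Answer: 2

Derivation:
Line 1: ['word', 'dirty'] (min_width=10, slack=3)
Line 2: ['dog', 'string'] (min_width=10, slack=3)
Line 3: ['pencil'] (min_width=6, slack=7)
Line 4: ['algorithm'] (min_width=9, slack=4)
Line 5: ['memory', 'robot'] (min_width=12, slack=1)
Line 6: ['lightbulb', 'it'] (min_width=12, slack=1)
Line 7: ['so', 'moon'] (min_width=7, slack=6)
Line 8: ['program'] (min_width=7, slack=6)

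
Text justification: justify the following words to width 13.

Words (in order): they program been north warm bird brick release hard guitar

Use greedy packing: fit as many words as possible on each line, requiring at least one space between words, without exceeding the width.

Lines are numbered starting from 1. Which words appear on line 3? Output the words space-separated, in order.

Line 1: ['they', 'program'] (min_width=12, slack=1)
Line 2: ['been', 'north'] (min_width=10, slack=3)
Line 3: ['warm', 'bird'] (min_width=9, slack=4)
Line 4: ['brick', 'release'] (min_width=13, slack=0)
Line 5: ['hard', 'guitar'] (min_width=11, slack=2)

Answer: warm bird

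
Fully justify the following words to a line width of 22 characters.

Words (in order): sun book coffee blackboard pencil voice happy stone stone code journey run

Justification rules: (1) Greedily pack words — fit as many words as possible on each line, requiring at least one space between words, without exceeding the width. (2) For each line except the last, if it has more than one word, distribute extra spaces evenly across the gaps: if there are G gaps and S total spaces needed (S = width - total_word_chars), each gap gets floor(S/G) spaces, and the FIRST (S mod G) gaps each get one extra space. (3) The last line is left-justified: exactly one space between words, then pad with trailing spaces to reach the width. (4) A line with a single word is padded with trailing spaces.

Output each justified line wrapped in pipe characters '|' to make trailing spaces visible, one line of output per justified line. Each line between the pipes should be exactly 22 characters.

Answer: |sun     book    coffee|
|blackboard      pencil|
|voice    happy   stone|
|stone code journey run|

Derivation:
Line 1: ['sun', 'book', 'coffee'] (min_width=15, slack=7)
Line 2: ['blackboard', 'pencil'] (min_width=17, slack=5)
Line 3: ['voice', 'happy', 'stone'] (min_width=17, slack=5)
Line 4: ['stone', 'code', 'journey', 'run'] (min_width=22, slack=0)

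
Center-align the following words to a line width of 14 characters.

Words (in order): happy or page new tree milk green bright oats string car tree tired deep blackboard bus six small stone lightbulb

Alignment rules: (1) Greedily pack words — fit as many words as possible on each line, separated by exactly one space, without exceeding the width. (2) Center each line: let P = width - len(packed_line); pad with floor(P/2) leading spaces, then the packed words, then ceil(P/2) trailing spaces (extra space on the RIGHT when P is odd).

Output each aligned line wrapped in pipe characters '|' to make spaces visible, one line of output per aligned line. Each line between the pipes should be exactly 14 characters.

Answer: |happy or page |
|new tree milk |
| green bright |
| oats string  |
|car tree tired|
|     deep     |
|blackboard bus|
|  six small   |
|    stone     |
|  lightbulb   |

Derivation:
Line 1: ['happy', 'or', 'page'] (min_width=13, slack=1)
Line 2: ['new', 'tree', 'milk'] (min_width=13, slack=1)
Line 3: ['green', 'bright'] (min_width=12, slack=2)
Line 4: ['oats', 'string'] (min_width=11, slack=3)
Line 5: ['car', 'tree', 'tired'] (min_width=14, slack=0)
Line 6: ['deep'] (min_width=4, slack=10)
Line 7: ['blackboard', 'bus'] (min_width=14, slack=0)
Line 8: ['six', 'small'] (min_width=9, slack=5)
Line 9: ['stone'] (min_width=5, slack=9)
Line 10: ['lightbulb'] (min_width=9, slack=5)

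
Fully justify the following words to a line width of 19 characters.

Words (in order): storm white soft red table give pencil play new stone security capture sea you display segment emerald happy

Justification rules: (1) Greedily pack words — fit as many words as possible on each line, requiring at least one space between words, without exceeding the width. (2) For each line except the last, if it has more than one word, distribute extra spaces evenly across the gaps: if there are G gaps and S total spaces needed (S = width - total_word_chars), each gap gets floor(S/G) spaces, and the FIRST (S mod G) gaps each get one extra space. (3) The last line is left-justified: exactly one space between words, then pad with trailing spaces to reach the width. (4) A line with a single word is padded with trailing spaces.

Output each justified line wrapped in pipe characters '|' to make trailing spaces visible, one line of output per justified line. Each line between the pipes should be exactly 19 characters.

Answer: |storm   white  soft|
|red    table   give|
|pencil   play   new|
|stone      security|
|capture   sea   you|
|display     segment|
|emerald happy      |

Derivation:
Line 1: ['storm', 'white', 'soft'] (min_width=16, slack=3)
Line 2: ['red', 'table', 'give'] (min_width=14, slack=5)
Line 3: ['pencil', 'play', 'new'] (min_width=15, slack=4)
Line 4: ['stone', 'security'] (min_width=14, slack=5)
Line 5: ['capture', 'sea', 'you'] (min_width=15, slack=4)
Line 6: ['display', 'segment'] (min_width=15, slack=4)
Line 7: ['emerald', 'happy'] (min_width=13, slack=6)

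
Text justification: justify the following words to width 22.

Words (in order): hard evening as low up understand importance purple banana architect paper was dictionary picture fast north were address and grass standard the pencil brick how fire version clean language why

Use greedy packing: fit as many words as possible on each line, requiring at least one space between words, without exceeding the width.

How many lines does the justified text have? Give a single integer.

Line 1: ['hard', 'evening', 'as', 'low', 'up'] (min_width=22, slack=0)
Line 2: ['understand', 'importance'] (min_width=21, slack=1)
Line 3: ['purple', 'banana'] (min_width=13, slack=9)
Line 4: ['architect', 'paper', 'was'] (min_width=19, slack=3)
Line 5: ['dictionary', 'picture'] (min_width=18, slack=4)
Line 6: ['fast', 'north', 'were'] (min_width=15, slack=7)
Line 7: ['address', 'and', 'grass'] (min_width=17, slack=5)
Line 8: ['standard', 'the', 'pencil'] (min_width=19, slack=3)
Line 9: ['brick', 'how', 'fire', 'version'] (min_width=22, slack=0)
Line 10: ['clean', 'language', 'why'] (min_width=18, slack=4)
Total lines: 10

Answer: 10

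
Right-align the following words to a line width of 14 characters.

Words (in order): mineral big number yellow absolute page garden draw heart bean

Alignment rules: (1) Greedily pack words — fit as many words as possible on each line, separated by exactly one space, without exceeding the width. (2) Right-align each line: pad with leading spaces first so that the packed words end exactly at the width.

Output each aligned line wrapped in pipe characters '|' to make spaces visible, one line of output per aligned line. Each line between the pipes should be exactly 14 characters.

Line 1: ['mineral', 'big'] (min_width=11, slack=3)
Line 2: ['number', 'yellow'] (min_width=13, slack=1)
Line 3: ['absolute', 'page'] (min_width=13, slack=1)
Line 4: ['garden', 'draw'] (min_width=11, slack=3)
Line 5: ['heart', 'bean'] (min_width=10, slack=4)

Answer: |   mineral big|
| number yellow|
| absolute page|
|   garden draw|
|    heart bean|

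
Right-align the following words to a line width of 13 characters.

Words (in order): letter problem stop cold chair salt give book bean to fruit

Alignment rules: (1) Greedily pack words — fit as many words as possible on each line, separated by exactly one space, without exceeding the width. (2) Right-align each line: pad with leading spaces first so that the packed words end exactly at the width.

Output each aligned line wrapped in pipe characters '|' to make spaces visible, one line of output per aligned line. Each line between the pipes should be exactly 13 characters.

Line 1: ['letter'] (min_width=6, slack=7)
Line 2: ['problem', 'stop'] (min_width=12, slack=1)
Line 3: ['cold', 'chair'] (min_width=10, slack=3)
Line 4: ['salt', 'give'] (min_width=9, slack=4)
Line 5: ['book', 'bean', 'to'] (min_width=12, slack=1)
Line 6: ['fruit'] (min_width=5, slack=8)

Answer: |       letter|
| problem stop|
|   cold chair|
|    salt give|
| book bean to|
|        fruit|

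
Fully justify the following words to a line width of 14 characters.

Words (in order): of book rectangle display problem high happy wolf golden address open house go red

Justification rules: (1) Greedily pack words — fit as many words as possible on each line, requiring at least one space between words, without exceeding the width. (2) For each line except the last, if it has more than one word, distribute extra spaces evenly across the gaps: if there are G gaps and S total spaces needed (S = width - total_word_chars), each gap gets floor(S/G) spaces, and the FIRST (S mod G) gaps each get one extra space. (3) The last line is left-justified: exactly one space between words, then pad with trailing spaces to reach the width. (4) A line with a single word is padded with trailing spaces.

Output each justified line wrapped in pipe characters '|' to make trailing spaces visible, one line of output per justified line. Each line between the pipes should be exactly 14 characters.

Answer: |of        book|
|rectangle     |
|display       |
|problem   high|
|happy     wolf|
|golden address|
|open  house go|
|red           |

Derivation:
Line 1: ['of', 'book'] (min_width=7, slack=7)
Line 2: ['rectangle'] (min_width=9, slack=5)
Line 3: ['display'] (min_width=7, slack=7)
Line 4: ['problem', 'high'] (min_width=12, slack=2)
Line 5: ['happy', 'wolf'] (min_width=10, slack=4)
Line 6: ['golden', 'address'] (min_width=14, slack=0)
Line 7: ['open', 'house', 'go'] (min_width=13, slack=1)
Line 8: ['red'] (min_width=3, slack=11)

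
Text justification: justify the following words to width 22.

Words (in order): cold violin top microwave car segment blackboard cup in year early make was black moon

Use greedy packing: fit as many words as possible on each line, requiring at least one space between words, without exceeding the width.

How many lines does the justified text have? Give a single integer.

Answer: 5

Derivation:
Line 1: ['cold', 'violin', 'top'] (min_width=15, slack=7)
Line 2: ['microwave', 'car', 'segment'] (min_width=21, slack=1)
Line 3: ['blackboard', 'cup', 'in', 'year'] (min_width=22, slack=0)
Line 4: ['early', 'make', 'was', 'black'] (min_width=20, slack=2)
Line 5: ['moon'] (min_width=4, slack=18)
Total lines: 5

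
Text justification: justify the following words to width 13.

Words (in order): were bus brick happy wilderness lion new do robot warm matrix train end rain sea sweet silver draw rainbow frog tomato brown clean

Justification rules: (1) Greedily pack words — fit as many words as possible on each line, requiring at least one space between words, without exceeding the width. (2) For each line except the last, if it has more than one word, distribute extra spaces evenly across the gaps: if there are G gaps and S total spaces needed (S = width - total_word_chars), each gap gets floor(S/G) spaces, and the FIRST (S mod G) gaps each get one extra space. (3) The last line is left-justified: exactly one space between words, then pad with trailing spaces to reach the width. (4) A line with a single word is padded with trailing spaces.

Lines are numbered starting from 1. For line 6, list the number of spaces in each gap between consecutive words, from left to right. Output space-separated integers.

Line 1: ['were', 'bus'] (min_width=8, slack=5)
Line 2: ['brick', 'happy'] (min_width=11, slack=2)
Line 3: ['wilderness'] (min_width=10, slack=3)
Line 4: ['lion', 'new', 'do'] (min_width=11, slack=2)
Line 5: ['robot', 'warm'] (min_width=10, slack=3)
Line 6: ['matrix', 'train'] (min_width=12, slack=1)
Line 7: ['end', 'rain', 'sea'] (min_width=12, slack=1)
Line 8: ['sweet', 'silver'] (min_width=12, slack=1)
Line 9: ['draw', 'rainbow'] (min_width=12, slack=1)
Line 10: ['frog', 'tomato'] (min_width=11, slack=2)
Line 11: ['brown', 'clean'] (min_width=11, slack=2)

Answer: 2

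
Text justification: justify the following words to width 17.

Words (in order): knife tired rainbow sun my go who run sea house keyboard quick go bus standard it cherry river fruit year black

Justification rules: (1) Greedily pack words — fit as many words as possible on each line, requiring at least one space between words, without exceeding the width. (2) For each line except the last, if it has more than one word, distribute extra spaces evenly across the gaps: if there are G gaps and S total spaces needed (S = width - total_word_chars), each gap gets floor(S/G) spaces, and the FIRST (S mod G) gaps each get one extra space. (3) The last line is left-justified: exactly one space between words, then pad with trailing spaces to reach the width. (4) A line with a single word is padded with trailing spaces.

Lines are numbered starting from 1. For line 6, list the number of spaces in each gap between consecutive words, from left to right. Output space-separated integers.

Line 1: ['knife', 'tired'] (min_width=11, slack=6)
Line 2: ['rainbow', 'sun', 'my', 'go'] (min_width=17, slack=0)
Line 3: ['who', 'run', 'sea', 'house'] (min_width=17, slack=0)
Line 4: ['keyboard', 'quick', 'go'] (min_width=17, slack=0)
Line 5: ['bus', 'standard', 'it'] (min_width=15, slack=2)
Line 6: ['cherry', 'river'] (min_width=12, slack=5)
Line 7: ['fruit', 'year', 'black'] (min_width=16, slack=1)

Answer: 6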